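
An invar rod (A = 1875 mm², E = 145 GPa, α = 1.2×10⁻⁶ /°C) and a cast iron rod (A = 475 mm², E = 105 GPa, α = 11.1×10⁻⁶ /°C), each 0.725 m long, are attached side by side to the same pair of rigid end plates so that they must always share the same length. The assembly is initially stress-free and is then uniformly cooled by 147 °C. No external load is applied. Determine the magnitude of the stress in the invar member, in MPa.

σ ≈ 32.7 MPa (compressive)

Both members must finish at the same length. With the larger α, the cast iron tends to over-contract; the plates restrain it, putting the cast iron in tension and the invar in compression. With no external load the two internal forces are equal and opposite, magnitude P.
Setting the final lengths equal and cancelling L: (α₁ − α₂)ΔT = P/(A₁E₁) + P/(A₂E₂).
|α₁ − α₂|·ΔT = 9.9×10⁻⁶ × 147 = 0.001455.
1/(A₁E₁) + 1/(A₂E₂) = 1/(1875×145×10³) + 1/(475×105×10³) = 2.373×10⁻⁸ N⁻¹.
So P = 0.001455 / 2.373×10⁻⁸ = 61.33 kN.
σ_{invar} = P/A₁ = 61330/1875 = 32.71 MPa, compressive.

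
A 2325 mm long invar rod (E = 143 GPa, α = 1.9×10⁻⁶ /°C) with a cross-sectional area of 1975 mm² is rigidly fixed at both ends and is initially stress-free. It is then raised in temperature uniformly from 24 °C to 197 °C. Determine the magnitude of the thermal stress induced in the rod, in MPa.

With length fixed, the mechanical strain must cancel the thermal strain αΔT = 1.9×10⁻⁶ × 173 = 328.7×10⁻⁶.
The stress required to suppress this strain is σ = Eε = 143×10³ × 328.7×10⁻⁶ = 47 MPa, compressive since the rod is trying to expand.

σ ≈ 47 MPa (compressive)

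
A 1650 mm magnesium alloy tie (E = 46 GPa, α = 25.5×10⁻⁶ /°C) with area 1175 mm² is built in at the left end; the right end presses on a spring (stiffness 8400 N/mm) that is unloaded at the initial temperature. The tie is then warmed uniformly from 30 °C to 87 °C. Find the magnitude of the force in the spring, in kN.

P ≈ 16 kN

If the spring were absent the tie would lengthen by αΔT L = 25.5×10⁻⁶ × 57 × 1650 = 2.398 mm.
With a force P in the spring, the elastic change of the tie is PL/(AE) and that of the spring is P/k; compatibility requires their sum to equal δ_free.
P [ L/(AE) + 1/k ] = δ_free → P [ 1650/(1175×46×10³) + 1/(8400) ] = 2.398.
P = 2.398 / 0.0001496 = 16030 N.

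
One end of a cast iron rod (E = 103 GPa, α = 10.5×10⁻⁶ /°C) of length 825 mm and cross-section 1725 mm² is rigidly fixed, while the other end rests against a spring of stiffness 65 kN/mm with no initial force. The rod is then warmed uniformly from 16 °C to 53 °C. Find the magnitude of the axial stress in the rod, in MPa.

σ ≈ 9.28 MPa (compressive)

If the spring were absent the rod would lengthen by αΔT L = 10.5×10⁻⁶ × 37 × 825 = 0.3205 mm.
With a force P in the spring, the elastic change of the rod is PL/(AE) and that of the spring is P/k; compatibility requires their sum to equal δ_free.
So P = δ_free / [L/(AE) + 1/k] = 0.3205 / [ 825/(1725×103×10³) + 1/(65×10³) ].
P = 0.3205 / 2.003×10⁻⁵ = 16000 N.
σ = P/A = 16000/1725 = 9.277 MPa.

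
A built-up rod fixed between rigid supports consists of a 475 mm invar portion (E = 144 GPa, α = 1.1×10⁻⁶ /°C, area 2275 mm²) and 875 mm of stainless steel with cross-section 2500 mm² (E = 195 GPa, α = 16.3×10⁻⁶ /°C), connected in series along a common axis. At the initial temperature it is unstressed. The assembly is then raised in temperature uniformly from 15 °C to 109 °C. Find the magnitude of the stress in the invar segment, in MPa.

σ ≈ 188 MPa (compressive)

With the walls removed the bar would change length by δ_free = Σ αᵢΔT Lᵢ = 1.1×10⁻⁶×94×475 + 16.3×10⁻⁶×94×875 = 1.39 mm.
The walls prevent any net length change, so an axial force P (same in every segment) develops. Compatibility: P · Σ Lᵢ/(AᵢEᵢ) = δ_free.
The series flexibility is Σ Lᵢ/(AᵢEᵢ) = 475/(2275×144×10³) + 875/(2500×195×10³) = 3.245×10⁻⁶ mm/N.
Hence P = δ_free / Σ(L/AE) = 1.39/3.245×10⁻⁶ = 428.3 kN (compressive).
σ_{invar} = P / A = 428300 / 2275 = 188.3 MPa.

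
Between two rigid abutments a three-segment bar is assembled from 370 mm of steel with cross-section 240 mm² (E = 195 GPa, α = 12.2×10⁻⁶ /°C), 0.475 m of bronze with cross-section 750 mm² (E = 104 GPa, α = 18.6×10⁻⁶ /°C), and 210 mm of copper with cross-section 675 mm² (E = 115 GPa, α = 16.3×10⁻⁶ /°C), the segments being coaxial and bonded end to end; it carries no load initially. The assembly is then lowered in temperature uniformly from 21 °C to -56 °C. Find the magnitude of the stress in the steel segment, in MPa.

If the supports were absent, the total length change would be Σ αᵢΔT Lᵢ = 12.2×10⁻⁶×77×370 + 18.6×10⁻⁶×77×475 + 16.3×10⁻⁶×77×210 = 1.291 mm.
Since the ends are fixed, an axial force P builds up, equal in every segment, with P · Σ Lᵢ/(AᵢEᵢ) = δ_free.
The series flexibility is Σ Lᵢ/(AᵢEᵢ) = 370/(240×195×10³) + 475/(750×104×10³) + 210/(675×115×10³) = 1.67×10⁻⁵ mm/N.
Hence P = δ_free / Σ(L/AE) = 1.291/1.67×10⁻⁵ = 77.33 kN (tensile).
σ_{steel} = P / A = 77330 / 240 = 322.2 MPa.

σ ≈ 322 MPa (tensile)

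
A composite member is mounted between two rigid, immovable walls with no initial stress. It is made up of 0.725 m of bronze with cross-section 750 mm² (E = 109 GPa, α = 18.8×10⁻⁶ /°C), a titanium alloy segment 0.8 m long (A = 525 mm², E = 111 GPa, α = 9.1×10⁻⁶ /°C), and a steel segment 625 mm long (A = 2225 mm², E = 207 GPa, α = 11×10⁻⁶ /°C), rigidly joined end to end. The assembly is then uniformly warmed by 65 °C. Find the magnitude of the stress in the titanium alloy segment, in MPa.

σ ≈ 144 MPa (compressive)

With the walls removed the bar would change length by δ_free = Σ αᵢΔT Lᵢ = 18.8×10⁻⁶×65×725 + 9.1×10⁻⁶×65×800 + 11×10⁻⁶×65×625 = 1.806 mm.
Since the ends are fixed, an axial force P builds up, equal in every segment, with P · Σ Lᵢ/(AᵢEᵢ) = δ_free.
The series flexibility is Σ Lᵢ/(AᵢEᵢ) = 725/(750×109×10³) + 800/(525×111×10³) + 625/(2225×207×10³) = 2.395×10⁻⁵ mm/N.
So P = 1.806 / 2.395×10⁻⁵ = 75.4 kN, compressive.
σ_{titanium alloy} = P / A = 75400 / 525 = 143.6 MPa.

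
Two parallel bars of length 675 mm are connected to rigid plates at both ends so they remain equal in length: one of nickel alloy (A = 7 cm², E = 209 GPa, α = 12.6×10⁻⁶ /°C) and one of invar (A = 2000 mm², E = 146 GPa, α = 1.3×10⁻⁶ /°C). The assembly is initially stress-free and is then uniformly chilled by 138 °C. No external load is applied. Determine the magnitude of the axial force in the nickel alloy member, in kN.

P ≈ 152 kN (tensile in the nickel alloy)

Equilibrium of a rigid end plate with no external load gives equal and opposite internal forces ±P in the two members. Since α_{nickel alloy} > α_{invar}, cooling drives the nickel alloy into tension and the invar into compression.
Equating the net (thermal + elastic) strains gives |α₁ − α₂|·ΔT = P·[1/(A₁E₁) + 1/(A₂E₂)].
|α₁ − α₂|·ΔT = 11.3×10⁻⁶ × 138 = 0.001559.
1/(A₁E₁) + 1/(A₂E₂) = 1/(700×209×10³) + 1/(2000×146×10³) = 1.026×10⁻⁸ N⁻¹.
So P = 0.001559 / 1.026×10⁻⁸ = 152 kN.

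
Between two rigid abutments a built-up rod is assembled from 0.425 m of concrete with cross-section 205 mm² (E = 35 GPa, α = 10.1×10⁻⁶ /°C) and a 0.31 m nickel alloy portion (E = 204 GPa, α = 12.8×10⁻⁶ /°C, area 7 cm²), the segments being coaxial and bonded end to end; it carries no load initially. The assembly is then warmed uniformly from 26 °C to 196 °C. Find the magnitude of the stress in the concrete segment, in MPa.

Free thermal expansion of the whole bar: Σ αᵢΔT Lᵢ = 10.1×10⁻⁶×170×425 + 12.8×10⁻⁶×170×310 = 1.404 mm.
Since the ends are fixed, an axial force P builds up, equal in every segment, with P · Σ Lᵢ/(AᵢEᵢ) = δ_free.
The series flexibility is Σ Lᵢ/(AᵢEᵢ) = 425/(205×35×10³) + 310/(700×204×10³) = 6.14×10⁻⁵ mm/N.
Hence P = δ_free / Σ(L/AE) = 1.404/6.14×10⁻⁵ = 22.87 kN (compressive).
σ_{concrete} = P / A = 22870 / 205 = 111.6 MPa.

σ ≈ 112 MPa (compressive)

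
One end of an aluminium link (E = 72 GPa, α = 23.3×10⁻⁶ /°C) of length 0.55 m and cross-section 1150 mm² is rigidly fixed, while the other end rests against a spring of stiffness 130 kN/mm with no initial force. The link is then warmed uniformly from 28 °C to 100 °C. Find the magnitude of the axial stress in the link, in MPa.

σ ≈ 56 MPa (compressive)

Free thermal expansion: δ_free = αΔT L = 23.3×10⁻⁶ × 72 × 550 = 0.9227 mm.
Let P be the compressive force at the spring. The link shortens elastically by PL/(AE) and the spring compresses by P/k; together these equal δ_free.
P [ L/(AE) + 1/k ] = δ_free → P [ 550/(1150×72×10³) + 1/(130×10³) ] = 0.9227.
P = 0.9227 / 1.433×10⁻⁵ = 64370 N.
σ = P/A = 64370/1150 = 55.97 MPa.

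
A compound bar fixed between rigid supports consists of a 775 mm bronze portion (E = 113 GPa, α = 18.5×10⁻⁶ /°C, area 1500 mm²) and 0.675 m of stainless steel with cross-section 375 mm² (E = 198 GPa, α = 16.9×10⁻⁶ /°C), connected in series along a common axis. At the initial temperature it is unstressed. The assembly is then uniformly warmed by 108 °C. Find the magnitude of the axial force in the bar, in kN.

With the walls removed the bar would change length by δ_free = Σ αᵢΔT Lᵢ = 18.5×10⁻⁶×108×775 + 16.9×10⁻⁶×108×675 = 2.78 mm.
The walls prevent any net length change, so an axial force P (same in every segment) develops. Compatibility: P · Σ Lᵢ/(AᵢEᵢ) = δ_free.
The series flexibility is Σ Lᵢ/(AᵢEᵢ) = 775/(1500×113×10³) + 675/(375×198×10³) = 1.366×10⁻⁵ mm/N.
P = 2.78 / 1.366×10⁻⁵ = 203500 N = 203.5 kN, compressive.

P ≈ 204 kN (compressive)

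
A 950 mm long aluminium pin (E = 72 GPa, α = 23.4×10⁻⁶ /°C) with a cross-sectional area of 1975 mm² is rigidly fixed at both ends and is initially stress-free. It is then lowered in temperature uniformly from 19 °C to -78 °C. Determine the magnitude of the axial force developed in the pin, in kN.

Full restraint means ε = 0, so the stress is σ = EαΔT = 72×10³ × 23.4×10⁻⁶ × 97 = 163.4 MPa.
Then P = σA = 163.4 × 1975 mm² = 322.8 kN, tensile.

P ≈ 323 kN (tensile)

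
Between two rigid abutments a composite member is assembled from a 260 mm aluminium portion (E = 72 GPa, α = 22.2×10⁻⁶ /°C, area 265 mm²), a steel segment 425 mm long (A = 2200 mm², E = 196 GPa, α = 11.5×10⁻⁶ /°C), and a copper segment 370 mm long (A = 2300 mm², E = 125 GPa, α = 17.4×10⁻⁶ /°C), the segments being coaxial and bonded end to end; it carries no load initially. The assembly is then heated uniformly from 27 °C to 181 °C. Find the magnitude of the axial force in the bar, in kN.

P ≈ 166 kN (compressive)

With the walls removed the bar would change length by δ_free = Σ αᵢΔT Lᵢ = 22.2×10⁻⁶×154×260 + 11.5×10⁻⁶×154×425 + 17.4×10⁻⁶×154×370 = 2.633 mm.
The walls prevent any net length change, so an axial force P (same in every segment) develops. Compatibility: P · Σ Lᵢ/(AᵢEᵢ) = δ_free.
The series flexibility is Σ Lᵢ/(AᵢEᵢ) = 260/(265×72×10³) + 425/(2200×196×10³) + 370/(2300×125×10³) = 1.59×10⁻⁵ mm/N.
P = 2.633 / 1.59×10⁻⁵ = 165600 N = 165.6 kN, compressive.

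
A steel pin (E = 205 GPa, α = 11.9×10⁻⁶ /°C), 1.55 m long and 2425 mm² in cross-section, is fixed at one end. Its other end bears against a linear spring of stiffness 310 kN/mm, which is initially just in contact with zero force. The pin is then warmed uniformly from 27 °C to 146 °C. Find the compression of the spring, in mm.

δ ≈ 1.12 mm

Free thermal expansion: δ_free = αΔT L = 11.9×10⁻⁶ × 119 × 1550 = 2.195 mm.
Let P be the compressive force at the spring. The pin shortens elastically by PL/(AE) and the spring compresses by P/k; together these equal δ_free.
P [ L/(AE) + 1/k ] = δ_free → P [ 1550/(2425×205×10³) + 1/(310×10³) ] = 2.195.
P = 2.195 / 6.344×10⁻⁶ = 346000 N.
Spring compression = P/k = 346000/(310×10³) = 1.116 mm.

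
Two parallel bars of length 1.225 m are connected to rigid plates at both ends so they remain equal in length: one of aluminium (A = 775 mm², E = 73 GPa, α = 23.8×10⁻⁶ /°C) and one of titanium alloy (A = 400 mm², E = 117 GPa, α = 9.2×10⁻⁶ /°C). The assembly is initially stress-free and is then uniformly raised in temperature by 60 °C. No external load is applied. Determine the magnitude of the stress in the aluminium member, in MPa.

σ ≈ 29 MPa (compressive)

The aluminium has the larger α, so on heating it would change length more than the titanium alloy if both were free. The rigid plates force a common final length, so the aluminium is put into compression and the titanium alloy into tension, with equal and opposite forces P (no external load).
Equating the net (thermal + elastic) strains gives |α₁ − α₂|·ΔT = P·[1/(A₁E₁) + 1/(A₂E₂)].
|α₁ − α₂|·ΔT = 14.6×10⁻⁶ × 60 = 0.000876.
1/(A₁E₁) + 1/(A₂E₂) = 1/(775×73×10³) + 1/(400×117×10³) = 3.904×10⁻⁸ N⁻¹.
P = 0.000876 / 3.904×10⁻⁸ = 22440 N = 22.44 kN.
σ_{aluminium} = P/A₁ = 22440/775 = 28.95 MPa, compressive.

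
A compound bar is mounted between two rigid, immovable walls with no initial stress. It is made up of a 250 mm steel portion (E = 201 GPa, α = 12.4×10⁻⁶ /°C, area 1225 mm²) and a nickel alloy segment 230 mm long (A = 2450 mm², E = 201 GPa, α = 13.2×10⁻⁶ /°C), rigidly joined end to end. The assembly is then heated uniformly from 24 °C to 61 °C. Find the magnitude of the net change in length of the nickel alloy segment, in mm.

If the supports were absent, the total length change would be Σ αᵢΔT Lᵢ = 12.4×10⁻⁶×37×250 + 13.2×10⁻⁶×37×230 = 0.227 mm.
The walls prevent any net length change, so an axial force P (same in every segment) develops. Compatibility: P · Σ Lᵢ/(AᵢEᵢ) = δ_free.
The series flexibility is Σ Lᵢ/(AᵢEᵢ) = 250/(1225×201×10³) + 230/(2450×201×10³) = 1.482×10⁻⁶ mm/N.
P = 0.227 / 1.482×10⁻⁶ = 153200 N = 153.2 kN, compressive.
For the nickel alloy segment, free thermal change = 13.2×10⁻⁶×37×230 = 0.1123 mm and elastic change from P = 153200×230/(2450×201×10³) = 0.07153 mm; these oppose, so the net change is 0.0408 mm (segment lengthens).

|ΔL| ≈ 0.0408 mm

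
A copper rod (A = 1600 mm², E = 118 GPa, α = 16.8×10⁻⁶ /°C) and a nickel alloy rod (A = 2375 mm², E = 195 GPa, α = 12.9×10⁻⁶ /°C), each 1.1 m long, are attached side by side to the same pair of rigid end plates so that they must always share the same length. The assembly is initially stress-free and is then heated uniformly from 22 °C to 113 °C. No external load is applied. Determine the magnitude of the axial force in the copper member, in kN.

P ≈ 47.6 kN (compressive in the copper)

Equilibrium of a rigid end plate with no external load gives equal and opposite internal forces ±P in the two members. Since α_{copper} > α_{nickel alloy}, heating drives the copper into compression and the nickel alloy into tension.
Equating the net (thermal + elastic) strains gives |α₁ − α₂|·ΔT = P·[1/(A₁E₁) + 1/(A₂E₂)].
|α₁ − α₂|·ΔT = 3.9×10⁻⁶ × 91 = 0.0003549.
1/(A₁E₁) + 1/(A₂E₂) = 1/(1600×118×10³) + 1/(2375×195×10³) = 7.456×10⁻⁹ N⁻¹.
P = 0.0003549 / 7.456×10⁻⁹ = 47600 N = 47.6 kN.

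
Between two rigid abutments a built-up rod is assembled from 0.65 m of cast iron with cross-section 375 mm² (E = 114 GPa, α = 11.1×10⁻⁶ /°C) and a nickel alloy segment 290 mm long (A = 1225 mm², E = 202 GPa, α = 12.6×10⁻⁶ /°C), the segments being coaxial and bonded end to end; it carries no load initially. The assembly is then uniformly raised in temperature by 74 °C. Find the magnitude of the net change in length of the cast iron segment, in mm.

|ΔL| ≈ 0.213 mm

With the walls removed the bar would change length by δ_free = Σ αᵢΔT Lᵢ = 11.1×10⁻⁶×74×650 + 12.6×10⁻⁶×74×290 = 0.8043 mm.
The rigid supports impose zero overall length change; the single axial force P common to all segments must satisfy P Σ Lᵢ/(AᵢEᵢ) = δ_free.
Σ Lᵢ/(AᵢEᵢ) = 650/(375×114×10³) + 290/(1225×202×10³) = 1.638×10⁻⁵ mm/N.
P = 0.8043 / 1.638×10⁻⁵ = 49110 N = 49.11 kN, compressive.
For the cast iron segment, free thermal change = 11.1×10⁻⁶×74×650 = 0.5339 mm and elastic change from P = 49110×650/(375×114×10³) = 0.7467 mm; these oppose, so the net change is 0.213 mm (segment shortens).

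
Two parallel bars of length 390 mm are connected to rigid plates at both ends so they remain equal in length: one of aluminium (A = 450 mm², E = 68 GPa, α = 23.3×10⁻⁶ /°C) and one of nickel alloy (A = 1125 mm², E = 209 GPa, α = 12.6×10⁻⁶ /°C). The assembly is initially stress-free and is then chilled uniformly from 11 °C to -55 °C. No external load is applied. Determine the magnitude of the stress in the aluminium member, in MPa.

Both members must finish at the same length. With the larger α, the aluminium tends to over-contract; the plates restrain it, putting the aluminium in tension and the nickel alloy in compression. With no external load the two internal forces are equal and opposite, magnitude P.
Setting the final lengths equal and cancelling L: (α₁ − α₂)ΔT = P/(A₁E₁) + P/(A₂E₂).
|α₁ − α₂|·ΔT = 10.7×10⁻⁶ × 66 = 0.0007062.
1/(A₁E₁) + 1/(A₂E₂) = 1/(450×68×10³) + 1/(1125×209×10³) = 3.693×10⁻⁸ N⁻¹.
P = 0.0007062 / 3.693×10⁻⁸ = 19120 N = 19.12 kN.
σ_{aluminium} = P/A₁ = 19120/450 = 42.49 MPa, tensile.

σ ≈ 42.5 MPa (tensile)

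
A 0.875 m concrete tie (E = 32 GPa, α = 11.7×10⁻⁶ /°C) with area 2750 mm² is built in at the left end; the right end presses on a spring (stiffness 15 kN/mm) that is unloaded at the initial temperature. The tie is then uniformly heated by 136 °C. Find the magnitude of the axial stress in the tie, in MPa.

The unrestrained thermal change is αΔT L = 11.7×10⁻⁶ × 136 × 875 = 1.392 mm.
With a force P in the spring, the elastic change of the tie is PL/(AE) and that of the spring is P/k; compatibility requires their sum to equal δ_free.
P [ L/(AE) + 1/k ] = δ_free → P [ 875/(2750×32×10³) + 1/(15×10³) ] = 1.392.
P = 1.392 / 7.661×10⁻⁵ = 18170 N.
σ = P/A = 18170/2750 = 6.609 MPa.

σ ≈ 6.61 MPa (compressive)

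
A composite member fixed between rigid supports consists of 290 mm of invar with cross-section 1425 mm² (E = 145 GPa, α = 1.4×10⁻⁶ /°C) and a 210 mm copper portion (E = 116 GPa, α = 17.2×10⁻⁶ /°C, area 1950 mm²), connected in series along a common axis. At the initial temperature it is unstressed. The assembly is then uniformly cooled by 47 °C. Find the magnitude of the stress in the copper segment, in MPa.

With the walls removed the bar would change length by δ_free = Σ αᵢΔT Lᵢ = 1.4×10⁻⁶×47×290 + 17.2×10⁻⁶×47×210 = 0.1888 mm.
Since the ends are fixed, an axial force P builds up, equal in every segment, with P · Σ Lᵢ/(AᵢEᵢ) = δ_free.
Σ Lᵢ/(AᵢEᵢ) = 290/(1425×145×10³) + 210/(1950×116×10³) = 2.332×10⁻⁶ mm/N.
Hence P = δ_free / Σ(L/AE) = 0.1888/2.332×10⁻⁶ = 80.98 kN (tensile).
σ_{copper} = P / A = 80980 / 1950 = 41.53 MPa.

σ ≈ 41.5 MPa (tensile)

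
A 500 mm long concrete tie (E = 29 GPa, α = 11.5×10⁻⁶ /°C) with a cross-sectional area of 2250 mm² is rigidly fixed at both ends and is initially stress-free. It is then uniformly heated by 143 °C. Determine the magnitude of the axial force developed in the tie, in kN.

With zero net strain, σ = E·αΔT = 29 GPa × 11.5×10⁻⁶ × 143 = 47.69 MPa.
P = AEαΔT = 2250 × 29×10³ × 11.5×10⁻⁶ × 143 = 107.3 kN (compressive).

P ≈ 107 kN (compressive)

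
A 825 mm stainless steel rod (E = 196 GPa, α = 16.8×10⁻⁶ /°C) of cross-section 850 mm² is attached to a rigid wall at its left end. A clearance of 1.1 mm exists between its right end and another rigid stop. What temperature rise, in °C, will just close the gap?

ΔT ≈ 79.4 °C

The gap closes when αΔT L = 1.1 mm, since the rod is still unstressed at that instant.
So ΔT = g/(αL) = 1.1/(16.8×10⁻⁶ × 825) = 79.37 °C.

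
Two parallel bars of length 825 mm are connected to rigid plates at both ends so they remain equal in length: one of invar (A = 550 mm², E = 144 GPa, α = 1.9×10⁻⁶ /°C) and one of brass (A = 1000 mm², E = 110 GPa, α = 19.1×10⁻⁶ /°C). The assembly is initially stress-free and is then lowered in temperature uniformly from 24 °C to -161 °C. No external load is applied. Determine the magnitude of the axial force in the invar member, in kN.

The brass has the larger α, so on cooling it would change length more than the invar if both were free. The rigid plates force a common final length, so the brass is put into tension and the invar into compression, with equal and opposite forces P (no external load).
Setting the final lengths equal and cancelling L: (α₁ − α₂)ΔT = P/(A₁E₁) + P/(A₂E₂).
|α₁ − α₂|·ΔT = 17.2×10⁻⁶ × 185 = 0.003182.
1/(A₁E₁) + 1/(A₂E₂) = 1/(550×144×10³) + 1/(1000×110×10³) = 2.172×10⁻⁸ N⁻¹.
P = 0.003182 / 2.172×10⁻⁸ = 146500 N = 146.5 kN.

P ≈ 147 kN (compressive in the invar)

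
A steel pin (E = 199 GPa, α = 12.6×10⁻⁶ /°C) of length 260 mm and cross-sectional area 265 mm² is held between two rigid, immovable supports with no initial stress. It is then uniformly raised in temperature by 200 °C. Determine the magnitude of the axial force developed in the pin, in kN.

P ≈ 133 kN (compressive)

The ends cannot move, so σ = EαΔT = 199×10³ × 12.6×10⁻⁶ × 200 = 501.5 MPa.
P = AEαΔT = 265 × 199×10³ × 12.6×10⁻⁶ × 200 = 132.9 kN (compressive).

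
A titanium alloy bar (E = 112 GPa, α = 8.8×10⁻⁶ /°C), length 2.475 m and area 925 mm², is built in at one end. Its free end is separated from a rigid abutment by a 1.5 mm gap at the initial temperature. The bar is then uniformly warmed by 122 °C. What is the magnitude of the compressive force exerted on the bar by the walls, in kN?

P ≈ 48.4 kN

If the wall were absent the bar would grow by αΔT L = 8.8×10⁻⁶ × 122 × 2475 = 2.657 mm.
After closing the 1.5 mm clearance, 2.657 − 1.5 = 1.157 mm of expansion remains to be suppressed by the wall.
That suppressed elongation corresponds to σ = E·Δ/L = 112×10³ × 1.157/2475 = 52.36 MPa.
P = σA = 52.36 × 925 = 48.44 kN.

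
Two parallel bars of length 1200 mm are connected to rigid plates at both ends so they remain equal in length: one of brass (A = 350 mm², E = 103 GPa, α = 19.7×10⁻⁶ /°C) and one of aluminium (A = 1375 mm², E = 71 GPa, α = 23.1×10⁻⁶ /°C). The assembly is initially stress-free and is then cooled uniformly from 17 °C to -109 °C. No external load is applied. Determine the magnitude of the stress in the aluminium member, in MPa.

σ ≈ 8.2 MPa (tensile)

Equilibrium of a rigid end plate with no external load gives equal and opposite internal forces ±P in the two members. Since α_{aluminium} > α_{brass}, cooling drives the aluminium into tension and the brass into compression.
Equating the net (thermal + elastic) strains gives |α₁ − α₂|·ΔT = P·[1/(A₁E₁) + 1/(A₂E₂)].
|α₁ − α₂|·ΔT = 3.4×10⁻⁶ × 126 = 0.0004284.
1/(A₁E₁) + 1/(A₂E₂) = 1/(350×103×10³) + 1/(1375×71×10³) = 3.798×10⁻⁸ N⁻¹.
P = 0.0004284 / 3.798×10⁻⁸ = 11280 N = 11.28 kN.
σ_{aluminium} = P/A₂ = 11280/1375 = 8.203 MPa, tensile.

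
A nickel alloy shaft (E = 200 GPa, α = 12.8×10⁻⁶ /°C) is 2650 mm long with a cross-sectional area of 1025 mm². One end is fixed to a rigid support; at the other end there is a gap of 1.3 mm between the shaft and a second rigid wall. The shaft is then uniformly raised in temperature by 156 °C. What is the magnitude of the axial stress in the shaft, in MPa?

σ ≈ 301 MPa (compressive)

If the wall were absent the shaft would grow by αΔT L = 12.8×10⁻⁶ × 156 × 2650 = 5.292 mm.
After closing the 1.3 mm clearance, 5.292 − 1.3 = 3.992 mm of expansion remains to be suppressed by the wall.
Compatibility: PL/(AE) = 3.992 mm, so σ = P/A = E × (3.992/2650) = 301.2 MPa.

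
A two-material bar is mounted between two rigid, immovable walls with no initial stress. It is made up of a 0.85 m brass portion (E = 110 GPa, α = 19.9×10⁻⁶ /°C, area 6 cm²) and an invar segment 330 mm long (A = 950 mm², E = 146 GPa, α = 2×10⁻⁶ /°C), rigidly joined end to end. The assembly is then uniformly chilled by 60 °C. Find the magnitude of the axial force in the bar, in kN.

P ≈ 69.1 kN (tensile)

With the walls removed the bar would change length by δ_free = Σ αᵢΔT Lᵢ = 19.9×10⁻⁶×60×850 + 2×10⁻⁶×60×330 = 1.054 mm.
Since the ends are fixed, an axial force P builds up, equal in every segment, with P · Σ Lᵢ/(AᵢEᵢ) = δ_free.
Σ Lᵢ/(AᵢEᵢ) = 850/(600×110×10³) + 330/(950×146×10³) = 1.526×10⁻⁵ mm/N.
So P = 1.054 / 1.526×10⁻⁵ = 69.11 kN, tensile.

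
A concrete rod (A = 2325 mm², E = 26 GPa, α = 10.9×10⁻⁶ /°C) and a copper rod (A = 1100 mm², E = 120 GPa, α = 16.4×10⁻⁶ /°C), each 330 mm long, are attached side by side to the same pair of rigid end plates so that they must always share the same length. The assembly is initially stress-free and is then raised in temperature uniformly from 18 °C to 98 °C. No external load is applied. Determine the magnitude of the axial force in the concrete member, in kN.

Both members must finish at the same length. With the larger α, the copper tends to over-expand; the plates restrain it, putting the copper in compression and the concrete in tension. With no external load the two internal forces are equal and opposite, magnitude P.
Equating the net (thermal + elastic) strains gives |α₁ − α₂|·ΔT = P·[1/(A₁E₁) + 1/(A₂E₂)].
|α₁ − α₂|·ΔT = 5.5×10⁻⁶ × 80 = 0.00044.
1/(A₁E₁) + 1/(A₂E₂) = 1/(2325×26×10³) + 1/(1100×120×10³) = 2.412×10⁻⁸ N⁻¹.
So P = 0.00044 / 2.412×10⁻⁸ = 18.24 kN.

P ≈ 18.2 kN (tensile in the concrete)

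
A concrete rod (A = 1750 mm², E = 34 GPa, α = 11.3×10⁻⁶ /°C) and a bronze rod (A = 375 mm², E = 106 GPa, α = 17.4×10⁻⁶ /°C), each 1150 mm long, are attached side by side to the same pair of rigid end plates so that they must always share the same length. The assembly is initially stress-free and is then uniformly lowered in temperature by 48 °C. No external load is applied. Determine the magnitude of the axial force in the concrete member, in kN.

Equilibrium of a rigid end plate with no external load gives equal and opposite internal forces ±P in the two members. Since α_{bronze} > α_{concrete}, cooling drives the bronze into tension and the concrete into compression.
Equating the net (thermal + elastic) strains gives |α₁ − α₂|·ΔT = P·[1/(A₁E₁) + 1/(A₂E₂)].
|α₁ − α₂|·ΔT = 6.1×10⁻⁶ × 48 = 0.0002928.
1/(A₁E₁) + 1/(A₂E₂) = 1/(1750×34×10³) + 1/(375×106×10³) = 4.196×10⁻⁸ N⁻¹.
P = 0.0002928 / 4.196×10⁻⁸ = 6977 N = 6.977 kN.

P ≈ 6.98 kN (compressive in the concrete)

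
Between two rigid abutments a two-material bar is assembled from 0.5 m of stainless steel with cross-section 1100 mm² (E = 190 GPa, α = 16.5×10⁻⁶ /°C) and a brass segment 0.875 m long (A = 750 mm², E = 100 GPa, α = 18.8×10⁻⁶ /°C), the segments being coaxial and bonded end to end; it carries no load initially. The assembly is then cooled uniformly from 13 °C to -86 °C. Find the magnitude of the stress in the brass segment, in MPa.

σ ≈ 232 MPa (tensile)

With the walls removed the bar would change length by δ_free = Σ αᵢΔT Lᵢ = 16.5×10⁻⁶×99×500 + 18.8×10⁻⁶×99×875 = 2.445 mm.
The walls prevent any net length change, so an axial force P (same in every segment) develops. Compatibility: P · Σ Lᵢ/(AᵢEᵢ) = δ_free.
The series flexibility is Σ Lᵢ/(AᵢEᵢ) = 500/(1100×190×10³) + 875/(750×100×10³) = 1.406×10⁻⁵ mm/N.
P = 2.445 / 1.406×10⁻⁵ = 173900 N = 173.9 kN, tensile.
σ_{brass} = P / A = 173900 / 750 = 231.9 MPa.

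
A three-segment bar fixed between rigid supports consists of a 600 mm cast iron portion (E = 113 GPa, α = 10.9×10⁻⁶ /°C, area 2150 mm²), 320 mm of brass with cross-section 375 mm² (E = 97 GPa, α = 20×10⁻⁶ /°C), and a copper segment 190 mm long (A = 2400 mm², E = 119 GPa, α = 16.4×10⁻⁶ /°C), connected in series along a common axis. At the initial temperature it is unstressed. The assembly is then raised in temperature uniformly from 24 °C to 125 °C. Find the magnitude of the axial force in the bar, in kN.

P ≈ 136 kN (compressive)

If the supports were absent, the total length change would be Σ αᵢΔT Lᵢ = 10.9×10⁻⁶×101×600 + 20×10⁻⁶×101×320 + 16.4×10⁻⁶×101×190 = 1.622 mm.
The rigid supports impose zero overall length change; the single axial force P common to all segments must satisfy P Σ Lᵢ/(AᵢEᵢ) = δ_free.
The series flexibility is Σ Lᵢ/(AᵢEᵢ) = 600/(2150×113×10³) + 320/(375×97×10³) + 190/(2400×119×10³) = 1.193×10⁻⁵ mm/N.
Hence P = δ_free / Σ(L/AE) = 1.622/1.193×10⁻⁵ = 135.9 kN (compressive).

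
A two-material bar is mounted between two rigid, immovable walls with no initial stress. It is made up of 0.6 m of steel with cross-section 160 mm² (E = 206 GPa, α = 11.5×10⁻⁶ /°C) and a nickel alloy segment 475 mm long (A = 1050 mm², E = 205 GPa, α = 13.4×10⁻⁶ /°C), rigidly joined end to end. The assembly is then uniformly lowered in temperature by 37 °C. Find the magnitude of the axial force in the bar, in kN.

P ≈ 24 kN (tensile)

Free thermal contraction of the whole bar: Σ αᵢΔT Lᵢ = 11.5×10⁻⁶×37×600 + 13.4×10⁻⁶×37×475 = 0.4908 mm.
The walls prevent any net length change, so an axial force P (same in every segment) develops. Compatibility: P · Σ Lᵢ/(AᵢEᵢ) = δ_free.
The series flexibility is Σ Lᵢ/(AᵢEᵢ) = 600/(160×206×10³) + 475/(1050×205×10³) = 2.041×10⁻⁵ mm/N.
P = 0.4908 / 2.041×10⁻⁵ = 24050 N = 24.05 kN, tensile.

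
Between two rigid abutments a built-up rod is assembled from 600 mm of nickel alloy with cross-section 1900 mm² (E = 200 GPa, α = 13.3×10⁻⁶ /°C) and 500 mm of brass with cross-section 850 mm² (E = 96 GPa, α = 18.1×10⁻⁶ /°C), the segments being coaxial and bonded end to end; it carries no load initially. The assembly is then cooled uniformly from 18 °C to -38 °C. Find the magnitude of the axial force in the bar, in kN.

If the supports were absent, the total length change would be Σ αᵢΔT Lᵢ = 13.3×10⁻⁶×56×600 + 18.1×10⁻⁶×56×500 = 0.9537 mm.
The rigid supports impose zero overall length change; the single axial force P common to all segments must satisfy P Σ Lᵢ/(AᵢEᵢ) = δ_free.
Σ Lᵢ/(AᵢEᵢ) = 600/(1900×200×10³) + 500/(850×96×10³) = 7.706×10⁻⁶ mm/N.
Hence P = δ_free / Σ(L/AE) = 0.9537/7.706×10⁻⁶ = 123.8 kN (tensile).

P ≈ 124 kN (tensile)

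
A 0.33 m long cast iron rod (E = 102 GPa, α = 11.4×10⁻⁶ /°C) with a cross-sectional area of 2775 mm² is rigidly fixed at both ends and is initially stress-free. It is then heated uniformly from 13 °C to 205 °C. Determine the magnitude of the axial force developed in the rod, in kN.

P ≈ 620 kN (compressive)

The ends cannot move, so σ = EαΔT = 102×10³ × 11.4×10⁻⁶ × 192 = 223.3 MPa.
Then P = σA = 223.3 × 2775 mm² = 619.5 kN, compressive.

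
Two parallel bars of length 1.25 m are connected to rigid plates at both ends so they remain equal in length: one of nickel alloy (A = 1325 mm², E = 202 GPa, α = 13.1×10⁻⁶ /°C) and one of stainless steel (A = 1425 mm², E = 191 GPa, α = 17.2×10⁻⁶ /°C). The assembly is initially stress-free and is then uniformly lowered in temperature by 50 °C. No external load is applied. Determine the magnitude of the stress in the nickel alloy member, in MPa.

σ ≈ 20.9 MPa (compressive)

Both members must finish at the same length. With the larger α, the stainless steel tends to over-contract; the plates restrain it, putting the stainless steel in tension and the nickel alloy in compression. With no external load the two internal forces are equal and opposite, magnitude P.
Equating the net (thermal + elastic) strains gives |α₁ − α₂|·ΔT = P·[1/(A₁E₁) + 1/(A₂E₂)].
|α₁ − α₂|·ΔT = 4.1×10⁻⁶ × 50 = 0.000205.
1/(A₁E₁) + 1/(A₂E₂) = 1/(1325×202×10³) + 1/(1425×191×10³) = 7.41×10⁻⁹ N⁻¹.
P = 0.000205 / 7.41×10⁻⁹ = 27660 N = 27.66 kN.
σ_{nickel alloy} = P/A₁ = 27660/1325 = 20.88 MPa, compressive.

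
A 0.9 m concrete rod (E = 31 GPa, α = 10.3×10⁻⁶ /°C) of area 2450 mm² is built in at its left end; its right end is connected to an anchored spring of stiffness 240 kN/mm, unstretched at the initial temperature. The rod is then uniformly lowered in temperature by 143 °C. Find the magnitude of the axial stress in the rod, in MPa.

If the spring were absent the rod would shorten by αΔT L = 10.3×10⁻⁶ × 143 × 900 = 1.326 mm.
Let P be the tensile force in the spring. The rod extends elastically by PL/(AE) and the spring stretches by P/k; together these equal δ_free.
P [ L/(AE) + 1/k ] = δ_free → P [ 900/(2450×31×10³) + 1/(240×10³) ] = 1.326.
P = 1.326 / 1.602×10⁻⁵ = 82760 N.
σ = P/A = 82760/2450 = 33.78 MPa.

σ ≈ 33.8 MPa (tensile)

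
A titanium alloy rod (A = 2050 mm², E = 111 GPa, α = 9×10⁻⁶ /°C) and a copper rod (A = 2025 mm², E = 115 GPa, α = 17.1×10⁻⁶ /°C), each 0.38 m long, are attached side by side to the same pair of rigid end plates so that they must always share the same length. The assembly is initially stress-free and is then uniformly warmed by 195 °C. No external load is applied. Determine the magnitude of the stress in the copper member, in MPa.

σ ≈ 89.8 MPa (compressive)

Equilibrium of a rigid end plate with no external load gives equal and opposite internal forces ±P in the two members. Since α_{copper} > α_{titanium alloy}, heating drives the copper into compression and the titanium alloy into tension.
Setting the final lengths equal and cancelling L: (α₁ − α₂)ΔT = P/(A₁E₁) + P/(A₂E₂).
|α₁ − α₂|·ΔT = 8.1×10⁻⁶ × 195 = 0.00158.
1/(A₁E₁) + 1/(A₂E₂) = 1/(2050×111×10³) + 1/(2025×115×10³) = 8.689×10⁻⁹ N⁻¹.
So P = 0.00158 / 8.689×10⁻⁹ = 181.8 kN.
σ_{copper} = P/A₂ = 181800/2025 = 89.77 MPa, compressive.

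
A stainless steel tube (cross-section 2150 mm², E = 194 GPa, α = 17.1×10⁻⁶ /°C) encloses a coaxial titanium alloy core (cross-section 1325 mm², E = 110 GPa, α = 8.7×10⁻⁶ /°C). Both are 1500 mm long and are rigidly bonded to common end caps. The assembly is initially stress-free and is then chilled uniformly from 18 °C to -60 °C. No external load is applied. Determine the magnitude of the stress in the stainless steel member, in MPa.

σ ≈ 32.9 MPa (tensile)

The stainless steel has the larger α, so on cooling it would change length more than the titanium alloy if both were free. The rigid plates force a common final length, so the stainless steel is put into tension and the titanium alloy into compression, with equal and opposite forces P (no external load).
Setting the final lengths equal and cancelling L: (α₁ − α₂)ΔT = P/(A₁E₁) + P/(A₂E₂).
|α₁ − α₂|·ΔT = 8.4×10⁻⁶ × 78 = 0.0006552.
1/(A₁E₁) + 1/(A₂E₂) = 1/(2150×194×10³) + 1/(1325×110×10³) = 9.259×10⁻⁹ N⁻¹.
P = 0.0006552 / 9.259×10⁻⁹ = 70770 N = 70.77 kN.
σ_{stainless steel} = P/A₁ = 70770/2150 = 32.91 MPa, tensile.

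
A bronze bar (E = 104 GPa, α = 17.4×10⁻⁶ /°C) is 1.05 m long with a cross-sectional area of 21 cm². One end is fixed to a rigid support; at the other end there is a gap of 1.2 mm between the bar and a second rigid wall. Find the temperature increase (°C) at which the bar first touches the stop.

ΔT ≈ 65.7 °C

Contact occurs when the free expansion equals the gap: αΔT L = 1.2 mm.
ΔT = 1.2 / (17.4×10⁻⁶ × 1050) = 65.68 °C.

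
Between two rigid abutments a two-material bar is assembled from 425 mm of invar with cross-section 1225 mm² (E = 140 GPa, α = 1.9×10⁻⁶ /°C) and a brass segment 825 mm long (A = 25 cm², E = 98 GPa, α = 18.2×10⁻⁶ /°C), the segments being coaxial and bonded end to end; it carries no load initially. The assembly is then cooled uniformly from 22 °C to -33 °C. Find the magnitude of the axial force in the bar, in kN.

If the supports were absent, the total length change would be Σ αᵢΔT Lᵢ = 1.9×10⁻⁶×55×425 + 18.2×10⁻⁶×55×825 = 0.8702 mm.
The rigid supports impose zero overall length change; the single axial force P common to all segments must satisfy P Σ Lᵢ/(AᵢEᵢ) = δ_free.
The series flexibility is Σ Lᵢ/(AᵢEᵢ) = 425/(1225×140×10³) + 825/(2500×98×10³) = 5.845×10⁻⁶ mm/N.
So P = 0.8702 / 5.845×10⁻⁶ = 148.9 kN, tensile.

P ≈ 149 kN (tensile)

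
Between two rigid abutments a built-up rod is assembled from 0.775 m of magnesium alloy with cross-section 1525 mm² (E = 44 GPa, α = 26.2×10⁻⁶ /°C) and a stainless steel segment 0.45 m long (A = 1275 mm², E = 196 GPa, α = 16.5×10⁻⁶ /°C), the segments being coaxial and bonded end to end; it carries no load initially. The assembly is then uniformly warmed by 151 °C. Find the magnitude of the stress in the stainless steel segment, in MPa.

If the supports were absent, the total length change would be Σ αᵢΔT Lᵢ = 26.2×10⁻⁶×151×775 + 16.5×10⁻⁶×151×450 = 4.187 mm.
The walls prevent any net length change, so an axial force P (same in every segment) develops. Compatibility: P · Σ Lᵢ/(AᵢEᵢ) = δ_free.
Σ Lᵢ/(AᵢEᵢ) = 775/(1525×44×10³) + 450/(1275×196×10³) = 1.335×10⁻⁵ mm/N.
So P = 4.187 / 1.335×10⁻⁵ = 313.6 kN, compressive.
σ_{stainless steel} = P / A = 313600 / 1275 = 246 MPa.

σ ≈ 246 MPa (compressive)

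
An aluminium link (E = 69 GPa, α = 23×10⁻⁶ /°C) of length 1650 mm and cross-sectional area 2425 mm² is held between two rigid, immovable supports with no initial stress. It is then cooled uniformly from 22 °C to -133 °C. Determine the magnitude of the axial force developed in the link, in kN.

P ≈ 597 kN (tensile)

Full restraint means ε = 0, so the stress is σ = EαΔT = 69×10³ × 23×10⁻⁶ × 155 = 246 MPa.
P = AEαΔT = 2425 × 69×10³ × 23×10⁻⁶ × 155 = 596.5 kN (tensile).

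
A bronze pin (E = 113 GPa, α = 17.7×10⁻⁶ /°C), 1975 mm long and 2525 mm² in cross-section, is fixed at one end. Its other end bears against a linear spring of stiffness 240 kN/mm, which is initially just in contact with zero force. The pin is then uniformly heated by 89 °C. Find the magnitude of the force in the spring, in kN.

Free thermal expansion: δ_free = αΔT L = 17.7×10⁻⁶ × 89 × 1975 = 3.111 mm.
With a force P in the spring, the elastic change of the pin is PL/(AE) and that of the spring is P/k; compatibility requires their sum to equal δ_free.
P [ L/(AE) + 1/k ] = δ_free → P [ 1975/(2525×113×10³) + 1/(240×10³) ] = 3.111.
P = 3.111 / 1.109×10⁻⁵ = 280600 N.

P ≈ 281 kN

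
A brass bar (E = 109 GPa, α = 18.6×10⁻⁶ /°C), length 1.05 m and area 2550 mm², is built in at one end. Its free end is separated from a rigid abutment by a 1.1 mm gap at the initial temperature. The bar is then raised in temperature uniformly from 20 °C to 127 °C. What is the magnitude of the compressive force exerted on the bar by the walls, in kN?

Free thermal elongation = αΔT L = 18.6×10⁻⁶ × 107 × 1050 = 2.09 mm.
The gap closes (δ_free > 1.1 mm) and the wall then resists a further 2.09 − 1.1 = 0.9897 mm of expansion.
That suppressed elongation corresponds to σ = E·Δ/L = 109×10³ × 0.9897/1050 = 102.7 MPa.
P = σA = 102.7 × 2550 = 262 kN.

P ≈ 262 kN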